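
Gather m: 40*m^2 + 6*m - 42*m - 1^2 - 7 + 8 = 40*m^2 - 36*m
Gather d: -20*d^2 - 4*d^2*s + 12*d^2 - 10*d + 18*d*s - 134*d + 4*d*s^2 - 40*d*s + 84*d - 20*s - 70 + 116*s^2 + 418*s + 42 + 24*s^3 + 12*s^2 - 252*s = d^2*(-4*s - 8) + d*(4*s^2 - 22*s - 60) + 24*s^3 + 128*s^2 + 146*s - 28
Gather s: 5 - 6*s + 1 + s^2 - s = s^2 - 7*s + 6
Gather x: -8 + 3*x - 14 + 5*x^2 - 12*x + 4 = 5*x^2 - 9*x - 18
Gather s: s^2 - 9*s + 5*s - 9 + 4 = s^2 - 4*s - 5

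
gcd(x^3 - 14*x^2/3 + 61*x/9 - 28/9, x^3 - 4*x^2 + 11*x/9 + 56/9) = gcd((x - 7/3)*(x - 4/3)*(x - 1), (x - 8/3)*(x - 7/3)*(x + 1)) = x - 7/3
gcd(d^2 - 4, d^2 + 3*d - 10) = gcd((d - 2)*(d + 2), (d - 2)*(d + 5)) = d - 2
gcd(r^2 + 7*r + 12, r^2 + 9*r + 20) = r + 4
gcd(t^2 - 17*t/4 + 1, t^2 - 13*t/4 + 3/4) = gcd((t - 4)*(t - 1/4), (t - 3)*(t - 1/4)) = t - 1/4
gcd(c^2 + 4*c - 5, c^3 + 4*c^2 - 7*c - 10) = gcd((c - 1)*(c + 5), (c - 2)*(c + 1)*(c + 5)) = c + 5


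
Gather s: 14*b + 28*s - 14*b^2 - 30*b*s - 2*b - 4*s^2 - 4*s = -14*b^2 + 12*b - 4*s^2 + s*(24 - 30*b)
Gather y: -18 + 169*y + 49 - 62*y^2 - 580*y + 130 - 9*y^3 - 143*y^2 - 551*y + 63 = -9*y^3 - 205*y^2 - 962*y + 224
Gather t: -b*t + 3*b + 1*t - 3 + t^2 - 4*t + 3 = 3*b + t^2 + t*(-b - 3)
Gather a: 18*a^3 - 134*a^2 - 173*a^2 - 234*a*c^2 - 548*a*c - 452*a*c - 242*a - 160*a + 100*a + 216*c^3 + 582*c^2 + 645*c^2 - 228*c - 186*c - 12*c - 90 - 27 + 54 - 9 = 18*a^3 - 307*a^2 + a*(-234*c^2 - 1000*c - 302) + 216*c^3 + 1227*c^2 - 426*c - 72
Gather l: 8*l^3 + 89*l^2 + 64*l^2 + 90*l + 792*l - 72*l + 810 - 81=8*l^3 + 153*l^2 + 810*l + 729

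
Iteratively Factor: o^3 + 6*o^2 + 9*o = (o + 3)*(o^2 + 3*o) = (o + 3)^2*(o)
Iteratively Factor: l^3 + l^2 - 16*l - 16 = (l - 4)*(l^2 + 5*l + 4) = (l - 4)*(l + 4)*(l + 1)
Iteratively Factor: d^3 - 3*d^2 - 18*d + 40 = (d - 5)*(d^2 + 2*d - 8) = (d - 5)*(d + 4)*(d - 2)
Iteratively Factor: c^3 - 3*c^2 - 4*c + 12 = (c - 2)*(c^2 - c - 6) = (c - 2)*(c + 2)*(c - 3)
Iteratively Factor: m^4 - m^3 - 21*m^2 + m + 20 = (m + 4)*(m^3 - 5*m^2 - m + 5) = (m - 5)*(m + 4)*(m^2 - 1) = (m - 5)*(m + 1)*(m + 4)*(m - 1)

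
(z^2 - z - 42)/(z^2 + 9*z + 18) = (z - 7)/(z + 3)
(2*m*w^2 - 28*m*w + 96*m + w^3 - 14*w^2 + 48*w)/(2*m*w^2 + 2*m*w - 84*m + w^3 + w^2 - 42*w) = (w - 8)/(w + 7)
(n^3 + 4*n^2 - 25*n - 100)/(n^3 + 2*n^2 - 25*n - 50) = (n + 4)/(n + 2)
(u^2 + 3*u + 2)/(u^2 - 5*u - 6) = (u + 2)/(u - 6)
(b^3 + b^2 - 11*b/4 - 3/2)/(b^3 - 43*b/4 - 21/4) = (2*b^2 + b - 6)/(2*b^2 - b - 21)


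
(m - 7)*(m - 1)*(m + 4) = m^3 - 4*m^2 - 25*m + 28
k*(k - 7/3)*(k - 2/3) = k^3 - 3*k^2 + 14*k/9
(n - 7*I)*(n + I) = n^2 - 6*I*n + 7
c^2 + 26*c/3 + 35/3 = (c + 5/3)*(c + 7)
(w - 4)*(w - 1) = w^2 - 5*w + 4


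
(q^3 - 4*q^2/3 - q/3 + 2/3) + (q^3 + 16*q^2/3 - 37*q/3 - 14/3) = 2*q^3 + 4*q^2 - 38*q/3 - 4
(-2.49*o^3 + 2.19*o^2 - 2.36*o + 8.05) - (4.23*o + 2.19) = -2.49*o^3 + 2.19*o^2 - 6.59*o + 5.86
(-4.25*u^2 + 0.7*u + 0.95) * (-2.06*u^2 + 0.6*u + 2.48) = 8.755*u^4 - 3.992*u^3 - 12.077*u^2 + 2.306*u + 2.356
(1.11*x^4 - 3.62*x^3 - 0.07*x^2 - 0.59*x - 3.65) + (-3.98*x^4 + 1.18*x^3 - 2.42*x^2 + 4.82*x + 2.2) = -2.87*x^4 - 2.44*x^3 - 2.49*x^2 + 4.23*x - 1.45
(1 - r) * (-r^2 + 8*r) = r^3 - 9*r^2 + 8*r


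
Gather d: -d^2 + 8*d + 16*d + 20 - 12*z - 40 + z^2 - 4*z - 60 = -d^2 + 24*d + z^2 - 16*z - 80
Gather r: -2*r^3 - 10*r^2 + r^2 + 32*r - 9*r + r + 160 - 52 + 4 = -2*r^3 - 9*r^2 + 24*r + 112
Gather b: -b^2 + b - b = -b^2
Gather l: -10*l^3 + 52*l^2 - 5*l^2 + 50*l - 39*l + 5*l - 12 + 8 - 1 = -10*l^3 + 47*l^2 + 16*l - 5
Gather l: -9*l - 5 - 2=-9*l - 7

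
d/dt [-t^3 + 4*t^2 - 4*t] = -3*t^2 + 8*t - 4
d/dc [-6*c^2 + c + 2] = 1 - 12*c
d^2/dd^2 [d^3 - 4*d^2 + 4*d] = 6*d - 8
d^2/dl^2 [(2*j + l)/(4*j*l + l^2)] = 2*(3*l*(-2*j - l)*(4*j + l) + 4*(2*j + l)^3)/(l^3*(4*j + l)^3)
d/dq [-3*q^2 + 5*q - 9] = 5 - 6*q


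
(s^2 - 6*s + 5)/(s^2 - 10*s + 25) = (s - 1)/(s - 5)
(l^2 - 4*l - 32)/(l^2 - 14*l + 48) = (l + 4)/(l - 6)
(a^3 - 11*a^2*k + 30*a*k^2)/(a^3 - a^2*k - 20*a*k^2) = (a - 6*k)/(a + 4*k)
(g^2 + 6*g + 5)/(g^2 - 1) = (g + 5)/(g - 1)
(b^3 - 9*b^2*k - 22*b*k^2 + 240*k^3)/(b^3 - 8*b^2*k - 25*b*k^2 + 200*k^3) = (b - 6*k)/(b - 5*k)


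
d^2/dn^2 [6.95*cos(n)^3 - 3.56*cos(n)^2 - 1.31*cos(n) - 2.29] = -3.9025*cos(n) + 7.12*cos(2*n) - 15.6375*cos(3*n)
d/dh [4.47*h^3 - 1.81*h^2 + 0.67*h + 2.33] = 13.41*h^2 - 3.62*h + 0.67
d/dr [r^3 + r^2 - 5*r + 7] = 3*r^2 + 2*r - 5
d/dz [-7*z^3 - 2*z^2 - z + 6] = -21*z^2 - 4*z - 1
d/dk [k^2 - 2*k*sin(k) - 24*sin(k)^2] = -2*k*cos(k) + 2*k - 2*sin(k) - 24*sin(2*k)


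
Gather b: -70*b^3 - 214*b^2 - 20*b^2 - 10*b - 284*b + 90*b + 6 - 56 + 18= -70*b^3 - 234*b^2 - 204*b - 32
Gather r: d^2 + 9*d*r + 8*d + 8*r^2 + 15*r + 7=d^2 + 8*d + 8*r^2 + r*(9*d + 15) + 7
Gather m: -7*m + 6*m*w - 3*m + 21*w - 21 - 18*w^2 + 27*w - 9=m*(6*w - 10) - 18*w^2 + 48*w - 30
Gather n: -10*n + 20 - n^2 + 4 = -n^2 - 10*n + 24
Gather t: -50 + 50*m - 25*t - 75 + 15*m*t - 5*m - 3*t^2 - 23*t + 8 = 45*m - 3*t^2 + t*(15*m - 48) - 117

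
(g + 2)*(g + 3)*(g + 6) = g^3 + 11*g^2 + 36*g + 36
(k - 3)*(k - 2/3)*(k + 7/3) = k^3 - 4*k^2/3 - 59*k/9 + 14/3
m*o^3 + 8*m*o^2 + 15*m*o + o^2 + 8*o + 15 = (o + 3)*(o + 5)*(m*o + 1)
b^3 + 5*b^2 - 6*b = b*(b - 1)*(b + 6)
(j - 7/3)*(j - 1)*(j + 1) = j^3 - 7*j^2/3 - j + 7/3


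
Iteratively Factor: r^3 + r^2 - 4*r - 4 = (r + 2)*(r^2 - r - 2) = (r + 1)*(r + 2)*(r - 2)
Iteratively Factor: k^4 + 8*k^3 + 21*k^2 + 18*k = (k)*(k^3 + 8*k^2 + 21*k + 18) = k*(k + 2)*(k^2 + 6*k + 9) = k*(k + 2)*(k + 3)*(k + 3)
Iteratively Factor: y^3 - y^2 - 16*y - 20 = (y + 2)*(y^2 - 3*y - 10) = (y - 5)*(y + 2)*(y + 2)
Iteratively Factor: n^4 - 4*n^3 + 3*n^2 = (n)*(n^3 - 4*n^2 + 3*n) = n*(n - 3)*(n^2 - n) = n*(n - 3)*(n - 1)*(n)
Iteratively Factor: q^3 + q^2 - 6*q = (q + 3)*(q^2 - 2*q) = (q - 2)*(q + 3)*(q)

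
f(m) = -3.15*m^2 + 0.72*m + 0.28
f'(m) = 0.72 - 6.3*m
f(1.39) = -4.81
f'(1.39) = -8.04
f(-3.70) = -45.51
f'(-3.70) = 24.03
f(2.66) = -20.09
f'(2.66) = -16.04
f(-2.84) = -27.17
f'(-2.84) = 18.61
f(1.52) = -5.90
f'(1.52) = -8.86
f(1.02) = -2.26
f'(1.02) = -5.71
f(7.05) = -151.21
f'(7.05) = -43.70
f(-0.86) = -2.67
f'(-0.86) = 6.14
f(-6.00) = -117.44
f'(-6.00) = 38.52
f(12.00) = -444.68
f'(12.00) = -74.88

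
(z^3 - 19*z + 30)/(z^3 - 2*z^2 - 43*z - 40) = (z^2 - 5*z + 6)/(z^2 - 7*z - 8)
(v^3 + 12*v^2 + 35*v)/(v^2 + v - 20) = v*(v + 7)/(v - 4)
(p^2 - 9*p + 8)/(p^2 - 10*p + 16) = (p - 1)/(p - 2)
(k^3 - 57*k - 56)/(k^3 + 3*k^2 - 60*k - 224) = (k + 1)/(k + 4)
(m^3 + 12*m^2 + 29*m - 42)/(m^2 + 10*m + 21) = (m^2 + 5*m - 6)/(m + 3)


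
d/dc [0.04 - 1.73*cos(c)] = 1.73*sin(c)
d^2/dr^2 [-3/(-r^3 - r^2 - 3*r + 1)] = 6*(-(3*r + 1)*(r^3 + r^2 + 3*r - 1) + (3*r^2 + 2*r + 3)^2)/(r^3 + r^2 + 3*r - 1)^3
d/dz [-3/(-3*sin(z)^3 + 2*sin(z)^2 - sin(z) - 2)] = 3*(-9*sin(z)^2 + 4*sin(z) - 1)*cos(z)/(3*sin(z)^3 - 2*sin(z)^2 + sin(z) + 2)^2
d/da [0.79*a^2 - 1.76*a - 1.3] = 1.58*a - 1.76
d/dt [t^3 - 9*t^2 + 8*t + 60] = 3*t^2 - 18*t + 8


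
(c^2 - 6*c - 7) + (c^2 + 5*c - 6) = 2*c^2 - c - 13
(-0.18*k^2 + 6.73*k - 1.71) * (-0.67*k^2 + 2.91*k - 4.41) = 0.1206*k^4 - 5.0329*k^3 + 21.5238*k^2 - 34.6554*k + 7.5411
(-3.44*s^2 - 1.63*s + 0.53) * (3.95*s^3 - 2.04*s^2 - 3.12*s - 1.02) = -13.588*s^5 + 0.5791*s^4 + 16.1515*s^3 + 7.5132*s^2 + 0.00899999999999967*s - 0.5406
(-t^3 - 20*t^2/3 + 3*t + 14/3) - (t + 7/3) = -t^3 - 20*t^2/3 + 2*t + 7/3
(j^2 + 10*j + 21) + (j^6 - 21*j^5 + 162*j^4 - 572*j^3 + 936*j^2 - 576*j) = j^6 - 21*j^5 + 162*j^4 - 572*j^3 + 937*j^2 - 566*j + 21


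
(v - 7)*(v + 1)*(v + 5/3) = v^3 - 13*v^2/3 - 17*v - 35/3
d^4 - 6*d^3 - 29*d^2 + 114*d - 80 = (d - 8)*(d - 2)*(d - 1)*(d + 5)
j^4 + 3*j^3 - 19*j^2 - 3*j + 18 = (j - 3)*(j - 1)*(j + 1)*(j + 6)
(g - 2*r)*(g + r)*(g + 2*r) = g^3 + g^2*r - 4*g*r^2 - 4*r^3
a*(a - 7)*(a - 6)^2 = a^4 - 19*a^3 + 120*a^2 - 252*a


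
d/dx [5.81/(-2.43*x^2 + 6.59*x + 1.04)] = (28.2366*x - 38.2879)/(-2.43*x^2 + 6.59*x + 1.04)^2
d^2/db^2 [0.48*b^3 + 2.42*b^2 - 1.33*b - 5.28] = 2.88*b + 4.84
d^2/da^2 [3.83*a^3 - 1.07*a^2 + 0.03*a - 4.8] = 22.98*a - 2.14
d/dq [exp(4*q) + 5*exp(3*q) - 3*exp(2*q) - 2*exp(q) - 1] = (4*exp(3*q) + 15*exp(2*q) - 6*exp(q) - 2)*exp(q)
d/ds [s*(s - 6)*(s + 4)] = 3*s^2 - 4*s - 24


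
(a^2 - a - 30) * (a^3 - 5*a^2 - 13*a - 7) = a^5 - 6*a^4 - 38*a^3 + 156*a^2 + 397*a + 210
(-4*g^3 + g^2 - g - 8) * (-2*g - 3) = 8*g^4 + 10*g^3 - g^2 + 19*g + 24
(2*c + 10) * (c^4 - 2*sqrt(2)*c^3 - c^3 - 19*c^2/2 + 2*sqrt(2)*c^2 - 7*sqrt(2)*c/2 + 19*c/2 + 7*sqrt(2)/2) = 2*c^5 - 4*sqrt(2)*c^4 + 8*c^4 - 29*c^3 - 16*sqrt(2)*c^3 - 76*c^2 + 13*sqrt(2)*c^2 - 28*sqrt(2)*c + 95*c + 35*sqrt(2)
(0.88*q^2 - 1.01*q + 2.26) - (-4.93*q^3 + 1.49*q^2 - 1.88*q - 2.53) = 4.93*q^3 - 0.61*q^2 + 0.87*q + 4.79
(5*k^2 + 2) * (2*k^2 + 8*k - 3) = 10*k^4 + 40*k^3 - 11*k^2 + 16*k - 6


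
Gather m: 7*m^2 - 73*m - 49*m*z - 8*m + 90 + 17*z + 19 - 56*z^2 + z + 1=7*m^2 + m*(-49*z - 81) - 56*z^2 + 18*z + 110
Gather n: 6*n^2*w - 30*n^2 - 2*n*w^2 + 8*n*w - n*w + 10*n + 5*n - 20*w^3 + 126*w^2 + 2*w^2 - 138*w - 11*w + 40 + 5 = n^2*(6*w - 30) + n*(-2*w^2 + 7*w + 15) - 20*w^3 + 128*w^2 - 149*w + 45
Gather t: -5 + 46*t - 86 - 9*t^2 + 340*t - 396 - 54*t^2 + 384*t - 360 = -63*t^2 + 770*t - 847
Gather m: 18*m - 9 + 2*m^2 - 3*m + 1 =2*m^2 + 15*m - 8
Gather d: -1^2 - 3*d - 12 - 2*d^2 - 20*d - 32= -2*d^2 - 23*d - 45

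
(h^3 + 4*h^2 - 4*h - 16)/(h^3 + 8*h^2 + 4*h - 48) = (h + 2)/(h + 6)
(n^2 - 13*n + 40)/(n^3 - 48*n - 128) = (n - 5)/(n^2 + 8*n + 16)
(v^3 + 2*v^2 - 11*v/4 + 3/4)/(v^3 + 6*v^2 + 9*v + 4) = (4*v^3 + 8*v^2 - 11*v + 3)/(4*(v^3 + 6*v^2 + 9*v + 4))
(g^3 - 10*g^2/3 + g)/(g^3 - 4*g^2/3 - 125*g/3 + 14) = g*(g - 3)/(g^2 - g - 42)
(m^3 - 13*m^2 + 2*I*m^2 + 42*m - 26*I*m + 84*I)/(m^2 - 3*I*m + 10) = (m^2 - 13*m + 42)/(m - 5*I)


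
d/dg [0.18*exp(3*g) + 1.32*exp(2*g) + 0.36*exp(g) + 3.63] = (0.54*exp(2*g) + 2.64*exp(g) + 0.36)*exp(g)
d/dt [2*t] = 2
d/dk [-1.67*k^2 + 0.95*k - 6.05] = 0.95 - 3.34*k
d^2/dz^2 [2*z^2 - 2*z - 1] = 4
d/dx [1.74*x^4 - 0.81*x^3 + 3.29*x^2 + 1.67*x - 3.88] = 6.96*x^3 - 2.43*x^2 + 6.58*x + 1.67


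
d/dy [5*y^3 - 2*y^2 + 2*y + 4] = 15*y^2 - 4*y + 2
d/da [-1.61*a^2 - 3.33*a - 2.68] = -3.22*a - 3.33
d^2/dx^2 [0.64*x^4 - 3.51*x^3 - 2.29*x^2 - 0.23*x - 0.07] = 7.68*x^2 - 21.06*x - 4.58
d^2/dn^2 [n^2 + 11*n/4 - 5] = 2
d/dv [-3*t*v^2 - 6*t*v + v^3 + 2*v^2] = -6*t*v - 6*t + 3*v^2 + 4*v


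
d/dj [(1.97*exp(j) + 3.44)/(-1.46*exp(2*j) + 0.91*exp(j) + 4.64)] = (2.8762*exp(2*j) + 10.0448*exp(j) + 6.0104)*exp(j)/(2.1316*exp(4*j) - 2.6572*exp(3*j) - 12.7207*exp(2*j) + 8.4448*exp(j) + 21.5296)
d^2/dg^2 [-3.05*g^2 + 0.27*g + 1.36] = -6.10000000000000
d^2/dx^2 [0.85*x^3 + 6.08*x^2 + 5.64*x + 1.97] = 5.1*x + 12.16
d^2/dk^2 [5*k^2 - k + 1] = 10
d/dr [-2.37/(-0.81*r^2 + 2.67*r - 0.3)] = (6.3279 - 3.8394*r)/(0.81*r^2 - 2.67*r + 0.3)^2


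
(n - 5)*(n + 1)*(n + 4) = n^3 - 21*n - 20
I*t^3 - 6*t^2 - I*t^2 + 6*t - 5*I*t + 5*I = (t + I)*(t + 5*I)*(I*t - I)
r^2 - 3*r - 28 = (r - 7)*(r + 4)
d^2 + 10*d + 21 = (d + 3)*(d + 7)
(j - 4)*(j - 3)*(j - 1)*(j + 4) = j^4 - 4*j^3 - 13*j^2 + 64*j - 48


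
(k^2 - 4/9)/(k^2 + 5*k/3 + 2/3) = (k - 2/3)/(k + 1)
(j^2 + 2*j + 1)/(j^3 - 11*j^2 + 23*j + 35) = (j + 1)/(j^2 - 12*j + 35)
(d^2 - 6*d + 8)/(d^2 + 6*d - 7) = (d^2 - 6*d + 8)/(d^2 + 6*d - 7)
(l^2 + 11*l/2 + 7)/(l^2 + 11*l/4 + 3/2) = 2*(2*l + 7)/(4*l + 3)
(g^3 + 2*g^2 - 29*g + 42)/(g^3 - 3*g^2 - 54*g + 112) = (g - 3)/(g - 8)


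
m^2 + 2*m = m*(m + 2)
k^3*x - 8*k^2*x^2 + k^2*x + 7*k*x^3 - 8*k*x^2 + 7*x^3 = (k - 7*x)*(k - x)*(k*x + x)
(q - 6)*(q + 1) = q^2 - 5*q - 6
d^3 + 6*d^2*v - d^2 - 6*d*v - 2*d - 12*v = (d - 2)*(d + 1)*(d + 6*v)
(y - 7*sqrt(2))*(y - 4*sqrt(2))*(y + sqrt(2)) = y^3 - 10*sqrt(2)*y^2 + 34*y + 56*sqrt(2)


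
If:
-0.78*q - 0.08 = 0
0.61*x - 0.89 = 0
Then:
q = -0.10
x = 1.46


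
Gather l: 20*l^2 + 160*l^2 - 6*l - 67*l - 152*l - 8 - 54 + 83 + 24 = 180*l^2 - 225*l + 45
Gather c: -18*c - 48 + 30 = -18*c - 18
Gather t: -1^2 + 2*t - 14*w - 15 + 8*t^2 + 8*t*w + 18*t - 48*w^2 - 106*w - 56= 8*t^2 + t*(8*w + 20) - 48*w^2 - 120*w - 72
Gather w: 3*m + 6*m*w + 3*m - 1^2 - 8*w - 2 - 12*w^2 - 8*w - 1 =6*m - 12*w^2 + w*(6*m - 16) - 4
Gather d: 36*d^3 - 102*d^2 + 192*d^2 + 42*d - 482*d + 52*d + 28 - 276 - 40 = 36*d^3 + 90*d^2 - 388*d - 288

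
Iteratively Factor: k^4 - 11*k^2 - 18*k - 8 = (k + 2)*(k^3 - 2*k^2 - 7*k - 4) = (k + 1)*(k + 2)*(k^2 - 3*k - 4) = (k - 4)*(k + 1)*(k + 2)*(k + 1)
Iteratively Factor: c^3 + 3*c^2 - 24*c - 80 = (c + 4)*(c^2 - c - 20) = (c + 4)^2*(c - 5)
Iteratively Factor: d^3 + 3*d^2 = (d)*(d^2 + 3*d) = d^2*(d + 3)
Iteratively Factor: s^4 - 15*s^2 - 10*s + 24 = (s - 1)*(s^3 + s^2 - 14*s - 24) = (s - 4)*(s - 1)*(s^2 + 5*s + 6) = (s - 4)*(s - 1)*(s + 3)*(s + 2)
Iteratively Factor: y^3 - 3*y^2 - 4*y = (y + 1)*(y^2 - 4*y) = (y - 4)*(y + 1)*(y)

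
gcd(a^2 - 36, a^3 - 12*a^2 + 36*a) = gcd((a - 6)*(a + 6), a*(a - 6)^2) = a - 6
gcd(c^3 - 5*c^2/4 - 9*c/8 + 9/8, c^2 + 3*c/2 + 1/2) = c + 1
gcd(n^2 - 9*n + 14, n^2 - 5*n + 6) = n - 2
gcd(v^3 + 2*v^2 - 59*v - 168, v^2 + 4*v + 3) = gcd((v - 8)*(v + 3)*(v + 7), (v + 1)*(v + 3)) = v + 3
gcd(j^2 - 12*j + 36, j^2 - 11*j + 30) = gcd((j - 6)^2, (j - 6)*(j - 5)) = j - 6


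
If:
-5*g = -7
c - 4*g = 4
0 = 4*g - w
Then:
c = 48/5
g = 7/5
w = 28/5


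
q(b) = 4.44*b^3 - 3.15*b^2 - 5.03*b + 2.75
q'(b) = 13.32*b^2 - 6.3*b - 5.03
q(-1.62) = -16.25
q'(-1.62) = 40.13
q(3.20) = 99.89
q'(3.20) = 111.21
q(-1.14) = -2.19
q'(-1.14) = 19.46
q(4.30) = 275.89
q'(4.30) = 214.17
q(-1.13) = -1.99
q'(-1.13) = 19.10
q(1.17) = -0.34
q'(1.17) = 5.83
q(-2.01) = -35.92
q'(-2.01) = 61.45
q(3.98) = 212.75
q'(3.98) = 180.89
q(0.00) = 2.75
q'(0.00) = -5.03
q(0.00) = 2.75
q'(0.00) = -5.03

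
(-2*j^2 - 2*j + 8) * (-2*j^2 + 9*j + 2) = 4*j^4 - 14*j^3 - 38*j^2 + 68*j + 16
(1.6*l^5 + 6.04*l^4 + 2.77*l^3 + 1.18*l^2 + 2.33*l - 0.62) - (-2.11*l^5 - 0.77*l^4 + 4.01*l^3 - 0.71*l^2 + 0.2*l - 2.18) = 3.71*l^5 + 6.81*l^4 - 1.24*l^3 + 1.89*l^2 + 2.13*l + 1.56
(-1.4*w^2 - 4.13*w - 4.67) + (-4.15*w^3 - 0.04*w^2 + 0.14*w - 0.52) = -4.15*w^3 - 1.44*w^2 - 3.99*w - 5.19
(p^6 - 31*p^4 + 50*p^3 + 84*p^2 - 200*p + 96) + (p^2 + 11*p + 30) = p^6 - 31*p^4 + 50*p^3 + 85*p^2 - 189*p + 126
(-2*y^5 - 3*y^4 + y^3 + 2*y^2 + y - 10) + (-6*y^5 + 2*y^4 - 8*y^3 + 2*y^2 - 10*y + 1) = -8*y^5 - y^4 - 7*y^3 + 4*y^2 - 9*y - 9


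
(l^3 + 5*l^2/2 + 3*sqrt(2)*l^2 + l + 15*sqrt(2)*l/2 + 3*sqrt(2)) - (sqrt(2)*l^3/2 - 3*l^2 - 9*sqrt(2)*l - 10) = -sqrt(2)*l^3/2 + l^3 + 3*sqrt(2)*l^2 + 11*l^2/2 + l + 33*sqrt(2)*l/2 + 3*sqrt(2) + 10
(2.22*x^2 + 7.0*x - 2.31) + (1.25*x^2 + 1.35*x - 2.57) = 3.47*x^2 + 8.35*x - 4.88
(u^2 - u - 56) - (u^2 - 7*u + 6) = 6*u - 62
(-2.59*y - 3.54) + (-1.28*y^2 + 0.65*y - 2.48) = -1.28*y^2 - 1.94*y - 6.02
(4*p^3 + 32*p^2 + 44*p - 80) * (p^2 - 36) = 4*p^5 + 32*p^4 - 100*p^3 - 1232*p^2 - 1584*p + 2880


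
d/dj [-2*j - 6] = -2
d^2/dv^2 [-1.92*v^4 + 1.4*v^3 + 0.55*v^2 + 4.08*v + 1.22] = -23.04*v^2 + 8.4*v + 1.1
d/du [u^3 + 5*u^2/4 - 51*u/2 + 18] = 3*u^2 + 5*u/2 - 51/2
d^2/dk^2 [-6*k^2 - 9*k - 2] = -12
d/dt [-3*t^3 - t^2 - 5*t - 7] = -9*t^2 - 2*t - 5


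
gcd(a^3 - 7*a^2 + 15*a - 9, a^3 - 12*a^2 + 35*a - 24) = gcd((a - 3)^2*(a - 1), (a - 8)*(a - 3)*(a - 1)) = a^2 - 4*a + 3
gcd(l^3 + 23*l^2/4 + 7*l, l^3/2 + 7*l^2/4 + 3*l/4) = l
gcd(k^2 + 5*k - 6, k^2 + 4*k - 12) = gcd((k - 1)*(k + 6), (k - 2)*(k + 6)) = k + 6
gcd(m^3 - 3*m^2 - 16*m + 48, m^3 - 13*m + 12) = m^2 + m - 12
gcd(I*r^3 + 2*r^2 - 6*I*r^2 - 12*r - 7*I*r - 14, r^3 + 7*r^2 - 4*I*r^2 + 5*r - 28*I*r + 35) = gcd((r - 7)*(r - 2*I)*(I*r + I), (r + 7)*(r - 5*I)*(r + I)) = 1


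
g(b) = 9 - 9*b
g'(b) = -9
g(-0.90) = 17.10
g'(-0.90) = -9.00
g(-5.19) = 55.71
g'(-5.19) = -9.00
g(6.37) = -48.33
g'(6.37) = -9.00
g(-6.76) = 69.84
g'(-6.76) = -9.00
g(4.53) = -31.77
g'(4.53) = -9.00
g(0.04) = 8.64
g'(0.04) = -9.00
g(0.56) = 3.96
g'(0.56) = -9.00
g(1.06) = -0.54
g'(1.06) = -9.00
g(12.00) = -99.00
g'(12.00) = -9.00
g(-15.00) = 144.00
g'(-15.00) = -9.00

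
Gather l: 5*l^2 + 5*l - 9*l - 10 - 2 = 5*l^2 - 4*l - 12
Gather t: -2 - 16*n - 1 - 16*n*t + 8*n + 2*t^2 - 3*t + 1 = -8*n + 2*t^2 + t*(-16*n - 3) - 2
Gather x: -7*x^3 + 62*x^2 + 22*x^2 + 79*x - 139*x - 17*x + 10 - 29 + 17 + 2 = -7*x^3 + 84*x^2 - 77*x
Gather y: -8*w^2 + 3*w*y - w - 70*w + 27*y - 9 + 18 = -8*w^2 - 71*w + y*(3*w + 27) + 9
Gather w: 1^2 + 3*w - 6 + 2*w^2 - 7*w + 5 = 2*w^2 - 4*w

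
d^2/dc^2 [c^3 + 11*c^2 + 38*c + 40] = 6*c + 22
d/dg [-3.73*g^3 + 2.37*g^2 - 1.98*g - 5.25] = -11.19*g^2 + 4.74*g - 1.98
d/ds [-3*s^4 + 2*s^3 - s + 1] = -12*s^3 + 6*s^2 - 1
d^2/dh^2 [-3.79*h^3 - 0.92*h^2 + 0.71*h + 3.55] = -22.74*h - 1.84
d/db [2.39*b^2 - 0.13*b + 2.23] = 4.78*b - 0.13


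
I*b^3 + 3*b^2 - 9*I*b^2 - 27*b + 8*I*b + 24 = (b - 8)*(b - 3*I)*(I*b - I)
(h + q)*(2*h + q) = 2*h^2 + 3*h*q + q^2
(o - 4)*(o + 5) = o^2 + o - 20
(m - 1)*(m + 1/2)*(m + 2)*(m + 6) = m^4 + 15*m^3/2 + 15*m^2/2 - 10*m - 6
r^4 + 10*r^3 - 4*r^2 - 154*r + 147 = (r - 3)*(r - 1)*(r + 7)^2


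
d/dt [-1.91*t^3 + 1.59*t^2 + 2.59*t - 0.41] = -5.73*t^2 + 3.18*t + 2.59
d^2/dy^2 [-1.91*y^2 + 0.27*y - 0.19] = -3.82000000000000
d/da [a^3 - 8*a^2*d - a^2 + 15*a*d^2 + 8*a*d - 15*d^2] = 3*a^2 - 16*a*d - 2*a + 15*d^2 + 8*d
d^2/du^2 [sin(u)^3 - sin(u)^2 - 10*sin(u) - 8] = -9*sin(u)^3 + 4*sin(u)^2 + 16*sin(u) - 2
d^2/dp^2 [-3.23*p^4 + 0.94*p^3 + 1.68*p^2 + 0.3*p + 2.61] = -38.76*p^2 + 5.64*p + 3.36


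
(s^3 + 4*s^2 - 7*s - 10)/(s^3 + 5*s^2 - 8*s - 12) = (s + 5)/(s + 6)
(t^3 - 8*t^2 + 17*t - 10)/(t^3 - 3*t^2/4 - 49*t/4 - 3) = 4*(-t^3 + 8*t^2 - 17*t + 10)/(-4*t^3 + 3*t^2 + 49*t + 12)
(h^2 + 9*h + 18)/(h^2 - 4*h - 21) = (h + 6)/(h - 7)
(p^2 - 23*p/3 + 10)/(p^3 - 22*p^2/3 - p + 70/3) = (3*p^2 - 23*p + 30)/(3*p^3 - 22*p^2 - 3*p + 70)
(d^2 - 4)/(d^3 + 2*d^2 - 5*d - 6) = (d + 2)/(d^2 + 4*d + 3)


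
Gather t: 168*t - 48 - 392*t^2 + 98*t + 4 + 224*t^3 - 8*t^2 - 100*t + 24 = 224*t^3 - 400*t^2 + 166*t - 20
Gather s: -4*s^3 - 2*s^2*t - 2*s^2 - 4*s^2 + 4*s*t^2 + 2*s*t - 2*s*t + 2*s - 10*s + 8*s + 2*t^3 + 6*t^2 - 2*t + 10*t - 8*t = -4*s^3 + s^2*(-2*t - 6) + 4*s*t^2 + 2*t^3 + 6*t^2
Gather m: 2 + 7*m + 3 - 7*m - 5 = 0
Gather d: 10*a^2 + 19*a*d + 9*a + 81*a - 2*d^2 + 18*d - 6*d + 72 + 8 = 10*a^2 + 90*a - 2*d^2 + d*(19*a + 12) + 80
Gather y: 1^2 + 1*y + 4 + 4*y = 5*y + 5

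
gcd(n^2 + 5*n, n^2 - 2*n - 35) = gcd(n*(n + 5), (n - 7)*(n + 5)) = n + 5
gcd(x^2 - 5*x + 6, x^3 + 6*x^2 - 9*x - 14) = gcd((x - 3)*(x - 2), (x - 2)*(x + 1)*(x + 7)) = x - 2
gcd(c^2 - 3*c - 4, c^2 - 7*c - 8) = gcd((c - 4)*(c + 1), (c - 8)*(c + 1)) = c + 1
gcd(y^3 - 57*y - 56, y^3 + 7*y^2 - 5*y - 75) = 1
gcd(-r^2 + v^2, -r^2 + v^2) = r^2 - v^2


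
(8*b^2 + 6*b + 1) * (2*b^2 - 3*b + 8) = 16*b^4 - 12*b^3 + 48*b^2 + 45*b + 8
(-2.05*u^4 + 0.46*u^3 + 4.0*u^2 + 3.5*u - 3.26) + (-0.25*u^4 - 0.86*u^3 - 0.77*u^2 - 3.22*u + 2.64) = -2.3*u^4 - 0.4*u^3 + 3.23*u^2 + 0.28*u - 0.62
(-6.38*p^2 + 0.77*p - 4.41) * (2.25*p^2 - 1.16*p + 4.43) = -14.355*p^4 + 9.1333*p^3 - 39.0791*p^2 + 8.5267*p - 19.5363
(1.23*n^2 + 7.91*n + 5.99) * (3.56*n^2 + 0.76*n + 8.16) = 4.3788*n^4 + 29.0944*n^3 + 37.3728*n^2 + 69.098*n + 48.8784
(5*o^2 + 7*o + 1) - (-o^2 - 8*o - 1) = 6*o^2 + 15*o + 2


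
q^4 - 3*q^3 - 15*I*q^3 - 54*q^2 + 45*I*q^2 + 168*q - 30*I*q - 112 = (q - 2)*(q - 1)*(q - 8*I)*(q - 7*I)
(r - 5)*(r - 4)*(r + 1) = r^3 - 8*r^2 + 11*r + 20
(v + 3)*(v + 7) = v^2 + 10*v + 21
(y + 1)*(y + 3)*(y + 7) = y^3 + 11*y^2 + 31*y + 21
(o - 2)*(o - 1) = o^2 - 3*o + 2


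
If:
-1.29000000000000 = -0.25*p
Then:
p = 5.16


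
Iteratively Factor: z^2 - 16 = (z - 4)*(z + 4)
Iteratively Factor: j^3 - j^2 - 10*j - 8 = (j + 1)*(j^2 - 2*j - 8) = (j + 1)*(j + 2)*(j - 4)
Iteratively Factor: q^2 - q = (q)*(q - 1)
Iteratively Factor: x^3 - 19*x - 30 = (x + 2)*(x^2 - 2*x - 15) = (x - 5)*(x + 2)*(x + 3)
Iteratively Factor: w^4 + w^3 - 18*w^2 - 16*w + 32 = (w - 4)*(w^3 + 5*w^2 + 2*w - 8) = (w - 4)*(w + 4)*(w^2 + w - 2) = (w - 4)*(w - 1)*(w + 4)*(w + 2)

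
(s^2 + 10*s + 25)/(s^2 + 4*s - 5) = (s + 5)/(s - 1)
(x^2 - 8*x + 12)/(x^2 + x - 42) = (x - 2)/(x + 7)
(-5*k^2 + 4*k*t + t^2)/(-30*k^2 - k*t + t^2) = (-k + t)/(-6*k + t)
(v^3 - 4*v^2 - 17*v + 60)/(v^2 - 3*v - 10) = (v^2 + v - 12)/(v + 2)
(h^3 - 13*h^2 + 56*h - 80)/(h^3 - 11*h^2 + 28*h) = (h^2 - 9*h + 20)/(h*(h - 7))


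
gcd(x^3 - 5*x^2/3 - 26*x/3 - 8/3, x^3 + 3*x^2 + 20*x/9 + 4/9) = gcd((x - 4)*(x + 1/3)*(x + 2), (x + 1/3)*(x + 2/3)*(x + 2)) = x^2 + 7*x/3 + 2/3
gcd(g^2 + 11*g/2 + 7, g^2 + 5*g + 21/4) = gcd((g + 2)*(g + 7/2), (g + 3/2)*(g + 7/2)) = g + 7/2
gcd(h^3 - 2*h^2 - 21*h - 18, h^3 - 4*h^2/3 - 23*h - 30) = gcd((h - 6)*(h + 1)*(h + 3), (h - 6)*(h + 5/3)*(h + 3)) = h^2 - 3*h - 18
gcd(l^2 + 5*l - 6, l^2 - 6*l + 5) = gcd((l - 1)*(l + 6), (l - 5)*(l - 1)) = l - 1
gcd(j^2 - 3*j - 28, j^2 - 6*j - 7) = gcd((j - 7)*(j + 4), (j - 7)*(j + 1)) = j - 7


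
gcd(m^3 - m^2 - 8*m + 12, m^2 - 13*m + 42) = 1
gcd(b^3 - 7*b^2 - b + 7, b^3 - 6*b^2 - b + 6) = b^2 - 1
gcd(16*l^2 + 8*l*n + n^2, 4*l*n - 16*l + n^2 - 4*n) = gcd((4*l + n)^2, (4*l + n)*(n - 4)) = 4*l + n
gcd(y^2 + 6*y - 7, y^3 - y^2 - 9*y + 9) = y - 1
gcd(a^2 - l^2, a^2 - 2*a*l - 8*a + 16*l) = 1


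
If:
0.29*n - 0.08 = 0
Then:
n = 0.28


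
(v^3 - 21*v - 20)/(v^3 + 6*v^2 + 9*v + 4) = (v - 5)/(v + 1)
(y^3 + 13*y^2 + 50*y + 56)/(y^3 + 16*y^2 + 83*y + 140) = (y + 2)/(y + 5)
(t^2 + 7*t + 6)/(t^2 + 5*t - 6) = (t + 1)/(t - 1)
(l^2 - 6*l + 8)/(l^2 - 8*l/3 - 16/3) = 3*(l - 2)/(3*l + 4)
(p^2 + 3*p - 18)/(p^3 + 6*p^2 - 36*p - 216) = (p - 3)/(p^2 - 36)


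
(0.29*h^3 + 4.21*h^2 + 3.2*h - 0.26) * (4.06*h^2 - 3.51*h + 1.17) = 1.1774*h^5 + 16.0747*h^4 - 1.4458*h^3 - 7.3619*h^2 + 4.6566*h - 0.3042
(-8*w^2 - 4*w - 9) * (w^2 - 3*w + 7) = -8*w^4 + 20*w^3 - 53*w^2 - w - 63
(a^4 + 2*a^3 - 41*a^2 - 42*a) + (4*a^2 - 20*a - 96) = a^4 + 2*a^3 - 37*a^2 - 62*a - 96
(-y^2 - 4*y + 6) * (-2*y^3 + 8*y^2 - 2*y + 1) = 2*y^5 - 42*y^3 + 55*y^2 - 16*y + 6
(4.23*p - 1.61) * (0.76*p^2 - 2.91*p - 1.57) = 3.2148*p^3 - 13.5329*p^2 - 1.956*p + 2.5277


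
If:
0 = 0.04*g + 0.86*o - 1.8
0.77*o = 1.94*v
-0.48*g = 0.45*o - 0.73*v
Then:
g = -0.71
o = 2.13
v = 0.84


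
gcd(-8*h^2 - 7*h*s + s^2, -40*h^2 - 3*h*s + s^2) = -8*h + s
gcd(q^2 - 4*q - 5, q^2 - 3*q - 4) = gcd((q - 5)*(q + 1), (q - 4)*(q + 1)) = q + 1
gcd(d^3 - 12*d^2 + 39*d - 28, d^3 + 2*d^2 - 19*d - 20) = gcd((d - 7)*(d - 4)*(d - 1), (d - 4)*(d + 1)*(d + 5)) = d - 4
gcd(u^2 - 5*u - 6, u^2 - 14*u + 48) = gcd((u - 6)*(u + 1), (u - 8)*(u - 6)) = u - 6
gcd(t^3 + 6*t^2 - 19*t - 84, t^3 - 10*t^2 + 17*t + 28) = t - 4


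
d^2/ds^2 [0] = 0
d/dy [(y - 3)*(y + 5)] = 2*y + 2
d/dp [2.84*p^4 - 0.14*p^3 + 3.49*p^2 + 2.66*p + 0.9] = 11.36*p^3 - 0.42*p^2 + 6.98*p + 2.66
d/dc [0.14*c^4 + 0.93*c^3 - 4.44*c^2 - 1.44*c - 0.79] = 0.56*c^3 + 2.79*c^2 - 8.88*c - 1.44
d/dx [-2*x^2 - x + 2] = -4*x - 1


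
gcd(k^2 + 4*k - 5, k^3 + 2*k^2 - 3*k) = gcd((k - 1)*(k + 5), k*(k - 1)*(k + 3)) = k - 1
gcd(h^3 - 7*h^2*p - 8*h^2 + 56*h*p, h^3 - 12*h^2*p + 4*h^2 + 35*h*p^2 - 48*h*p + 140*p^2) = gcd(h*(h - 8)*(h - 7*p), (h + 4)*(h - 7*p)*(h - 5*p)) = -h + 7*p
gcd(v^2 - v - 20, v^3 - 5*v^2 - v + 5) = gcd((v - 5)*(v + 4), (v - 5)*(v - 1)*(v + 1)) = v - 5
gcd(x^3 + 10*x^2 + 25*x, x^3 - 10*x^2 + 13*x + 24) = 1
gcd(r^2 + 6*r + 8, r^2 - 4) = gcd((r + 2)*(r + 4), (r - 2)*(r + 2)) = r + 2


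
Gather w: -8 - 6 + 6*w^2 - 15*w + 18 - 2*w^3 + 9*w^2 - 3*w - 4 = -2*w^3 + 15*w^2 - 18*w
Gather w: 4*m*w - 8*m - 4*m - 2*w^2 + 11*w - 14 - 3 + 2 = -12*m - 2*w^2 + w*(4*m + 11) - 15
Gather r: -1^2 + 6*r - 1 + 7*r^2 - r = 7*r^2 + 5*r - 2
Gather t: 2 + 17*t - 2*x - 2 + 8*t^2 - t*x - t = 8*t^2 + t*(16 - x) - 2*x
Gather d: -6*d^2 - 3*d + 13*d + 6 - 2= -6*d^2 + 10*d + 4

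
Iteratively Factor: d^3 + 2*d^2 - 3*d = (d + 3)*(d^2 - d) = (d - 1)*(d + 3)*(d)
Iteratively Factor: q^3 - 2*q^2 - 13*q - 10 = (q + 1)*(q^2 - 3*q - 10) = (q - 5)*(q + 1)*(q + 2)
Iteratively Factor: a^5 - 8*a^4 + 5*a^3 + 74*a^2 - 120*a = (a - 5)*(a^4 - 3*a^3 - 10*a^2 + 24*a) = (a - 5)*(a - 2)*(a^3 - a^2 - 12*a) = (a - 5)*(a - 2)*(a + 3)*(a^2 - 4*a) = a*(a - 5)*(a - 2)*(a + 3)*(a - 4)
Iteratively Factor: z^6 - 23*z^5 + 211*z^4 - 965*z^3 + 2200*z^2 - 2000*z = (z)*(z^5 - 23*z^4 + 211*z^3 - 965*z^2 + 2200*z - 2000) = z*(z - 5)*(z^4 - 18*z^3 + 121*z^2 - 360*z + 400) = z*(z - 5)^2*(z^3 - 13*z^2 + 56*z - 80) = z*(z - 5)^2*(z - 4)*(z^2 - 9*z + 20) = z*(z - 5)^2*(z - 4)^2*(z - 5)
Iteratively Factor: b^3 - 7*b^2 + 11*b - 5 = (b - 1)*(b^2 - 6*b + 5) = (b - 5)*(b - 1)*(b - 1)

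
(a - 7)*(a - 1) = a^2 - 8*a + 7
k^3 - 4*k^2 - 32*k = k*(k - 8)*(k + 4)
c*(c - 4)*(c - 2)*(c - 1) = c^4 - 7*c^3 + 14*c^2 - 8*c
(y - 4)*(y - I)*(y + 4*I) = y^3 - 4*y^2 + 3*I*y^2 + 4*y - 12*I*y - 16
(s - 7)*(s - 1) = s^2 - 8*s + 7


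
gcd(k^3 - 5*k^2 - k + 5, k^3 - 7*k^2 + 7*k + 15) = k^2 - 4*k - 5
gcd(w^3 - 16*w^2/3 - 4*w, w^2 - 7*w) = w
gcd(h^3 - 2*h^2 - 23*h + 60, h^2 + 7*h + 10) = h + 5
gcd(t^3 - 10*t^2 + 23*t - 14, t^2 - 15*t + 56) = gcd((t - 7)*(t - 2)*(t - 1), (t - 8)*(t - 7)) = t - 7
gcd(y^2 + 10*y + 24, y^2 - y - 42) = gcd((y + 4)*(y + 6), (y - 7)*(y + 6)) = y + 6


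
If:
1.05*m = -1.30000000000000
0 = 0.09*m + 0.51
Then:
No Solution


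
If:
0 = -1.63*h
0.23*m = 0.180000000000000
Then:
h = 0.00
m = 0.78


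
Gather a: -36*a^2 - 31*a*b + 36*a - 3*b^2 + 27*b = -36*a^2 + a*(36 - 31*b) - 3*b^2 + 27*b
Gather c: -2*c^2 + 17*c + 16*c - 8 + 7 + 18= -2*c^2 + 33*c + 17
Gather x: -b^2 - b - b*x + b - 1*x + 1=-b^2 + x*(-b - 1) + 1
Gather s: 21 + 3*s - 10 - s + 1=2*s + 12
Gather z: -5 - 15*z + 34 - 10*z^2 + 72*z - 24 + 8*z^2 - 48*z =-2*z^2 + 9*z + 5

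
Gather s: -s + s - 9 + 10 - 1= 0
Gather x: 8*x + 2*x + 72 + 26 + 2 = 10*x + 100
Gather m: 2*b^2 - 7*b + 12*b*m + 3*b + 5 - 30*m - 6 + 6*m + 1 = 2*b^2 - 4*b + m*(12*b - 24)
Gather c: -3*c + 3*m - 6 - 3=-3*c + 3*m - 9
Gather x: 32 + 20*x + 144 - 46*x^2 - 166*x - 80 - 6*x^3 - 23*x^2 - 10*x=-6*x^3 - 69*x^2 - 156*x + 96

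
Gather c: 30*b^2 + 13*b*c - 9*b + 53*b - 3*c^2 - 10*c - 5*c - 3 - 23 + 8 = 30*b^2 + 44*b - 3*c^2 + c*(13*b - 15) - 18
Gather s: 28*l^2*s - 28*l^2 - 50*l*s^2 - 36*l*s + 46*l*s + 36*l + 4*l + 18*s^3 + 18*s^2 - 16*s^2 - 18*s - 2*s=-28*l^2 + 40*l + 18*s^3 + s^2*(2 - 50*l) + s*(28*l^2 + 10*l - 20)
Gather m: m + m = 2*m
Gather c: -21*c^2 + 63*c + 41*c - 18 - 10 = -21*c^2 + 104*c - 28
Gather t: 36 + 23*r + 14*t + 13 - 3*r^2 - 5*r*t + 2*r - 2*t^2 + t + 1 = -3*r^2 + 25*r - 2*t^2 + t*(15 - 5*r) + 50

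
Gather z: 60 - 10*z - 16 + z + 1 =45 - 9*z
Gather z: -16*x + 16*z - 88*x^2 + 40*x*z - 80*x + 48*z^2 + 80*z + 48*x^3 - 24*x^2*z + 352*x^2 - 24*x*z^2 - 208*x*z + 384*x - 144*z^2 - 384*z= 48*x^3 + 264*x^2 + 288*x + z^2*(-24*x - 96) + z*(-24*x^2 - 168*x - 288)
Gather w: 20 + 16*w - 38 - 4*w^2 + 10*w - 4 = -4*w^2 + 26*w - 22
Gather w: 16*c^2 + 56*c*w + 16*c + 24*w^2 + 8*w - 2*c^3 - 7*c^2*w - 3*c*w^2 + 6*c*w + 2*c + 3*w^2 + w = -2*c^3 + 16*c^2 + 18*c + w^2*(27 - 3*c) + w*(-7*c^2 + 62*c + 9)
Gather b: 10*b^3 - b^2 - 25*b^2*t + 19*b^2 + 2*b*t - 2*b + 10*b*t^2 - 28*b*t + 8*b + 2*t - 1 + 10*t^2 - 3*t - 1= 10*b^3 + b^2*(18 - 25*t) + b*(10*t^2 - 26*t + 6) + 10*t^2 - t - 2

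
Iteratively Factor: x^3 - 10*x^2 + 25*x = (x)*(x^2 - 10*x + 25) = x*(x - 5)*(x - 5)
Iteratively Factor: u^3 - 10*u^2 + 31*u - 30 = (u - 2)*(u^2 - 8*u + 15) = (u - 3)*(u - 2)*(u - 5)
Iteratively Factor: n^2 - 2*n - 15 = (n + 3)*(n - 5)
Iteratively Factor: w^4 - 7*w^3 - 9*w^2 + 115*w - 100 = (w - 5)*(w^3 - 2*w^2 - 19*w + 20) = (w - 5)*(w - 1)*(w^2 - w - 20) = (w - 5)*(w - 1)*(w + 4)*(w - 5)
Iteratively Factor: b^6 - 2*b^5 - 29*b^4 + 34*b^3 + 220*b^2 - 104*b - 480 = (b - 5)*(b^5 + 3*b^4 - 14*b^3 - 36*b^2 + 40*b + 96) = (b - 5)*(b + 2)*(b^4 + b^3 - 16*b^2 - 4*b + 48) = (b - 5)*(b + 2)*(b + 4)*(b^3 - 3*b^2 - 4*b + 12) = (b - 5)*(b - 3)*(b + 2)*(b + 4)*(b^2 - 4) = (b - 5)*(b - 3)*(b + 2)^2*(b + 4)*(b - 2)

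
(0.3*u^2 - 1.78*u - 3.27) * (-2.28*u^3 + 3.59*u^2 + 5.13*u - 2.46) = -0.684*u^5 + 5.1354*u^4 + 2.6044*u^3 - 21.6087*u^2 - 12.3963*u + 8.0442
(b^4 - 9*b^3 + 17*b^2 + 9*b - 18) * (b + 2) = b^5 - 7*b^4 - b^3 + 43*b^2 - 36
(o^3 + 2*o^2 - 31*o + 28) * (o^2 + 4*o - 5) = o^5 + 6*o^4 - 28*o^3 - 106*o^2 + 267*o - 140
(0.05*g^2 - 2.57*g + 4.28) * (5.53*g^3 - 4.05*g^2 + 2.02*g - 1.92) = 0.2765*g^5 - 14.4146*g^4 + 34.1779*g^3 - 22.6214*g^2 + 13.58*g - 8.2176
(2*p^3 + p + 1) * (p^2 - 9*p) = 2*p^5 - 18*p^4 + p^3 - 8*p^2 - 9*p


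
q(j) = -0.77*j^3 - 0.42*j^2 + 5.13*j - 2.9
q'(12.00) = -337.59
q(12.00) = -1332.38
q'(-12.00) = -317.43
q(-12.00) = 1205.62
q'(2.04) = -6.20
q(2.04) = -0.72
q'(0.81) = 2.93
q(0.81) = 0.57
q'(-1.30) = 2.32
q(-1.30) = -8.59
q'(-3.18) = -15.56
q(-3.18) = 1.30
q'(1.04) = 1.76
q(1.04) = 1.11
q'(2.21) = -8.01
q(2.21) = -1.93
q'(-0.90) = 4.01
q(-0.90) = -7.30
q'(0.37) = 4.50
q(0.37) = -1.10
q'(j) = -2.31*j^2 - 0.84*j + 5.13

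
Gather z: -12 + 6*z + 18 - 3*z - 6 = 3*z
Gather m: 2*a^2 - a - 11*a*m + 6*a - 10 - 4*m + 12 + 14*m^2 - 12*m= 2*a^2 + 5*a + 14*m^2 + m*(-11*a - 16) + 2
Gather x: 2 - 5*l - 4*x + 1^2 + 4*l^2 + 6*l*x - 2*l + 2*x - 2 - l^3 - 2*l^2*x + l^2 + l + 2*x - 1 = -l^3 + 5*l^2 - 6*l + x*(-2*l^2 + 6*l)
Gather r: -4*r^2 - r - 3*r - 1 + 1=-4*r^2 - 4*r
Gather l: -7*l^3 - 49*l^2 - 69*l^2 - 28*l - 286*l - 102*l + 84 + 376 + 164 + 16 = -7*l^3 - 118*l^2 - 416*l + 640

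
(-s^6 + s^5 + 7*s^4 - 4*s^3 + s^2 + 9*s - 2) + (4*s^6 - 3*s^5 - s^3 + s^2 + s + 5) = 3*s^6 - 2*s^5 + 7*s^4 - 5*s^3 + 2*s^2 + 10*s + 3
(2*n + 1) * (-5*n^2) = -10*n^3 - 5*n^2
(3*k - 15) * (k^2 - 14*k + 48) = 3*k^3 - 57*k^2 + 354*k - 720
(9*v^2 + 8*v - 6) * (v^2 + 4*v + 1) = 9*v^4 + 44*v^3 + 35*v^2 - 16*v - 6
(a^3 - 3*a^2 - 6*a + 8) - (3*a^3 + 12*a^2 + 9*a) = -2*a^3 - 15*a^2 - 15*a + 8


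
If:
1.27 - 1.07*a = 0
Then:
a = 1.19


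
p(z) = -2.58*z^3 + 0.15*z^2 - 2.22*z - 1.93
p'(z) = -7.74*z^2 + 0.3*z - 2.22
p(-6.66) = 781.66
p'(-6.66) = -347.53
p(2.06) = -28.42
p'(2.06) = -34.45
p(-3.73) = 142.33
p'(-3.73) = -111.02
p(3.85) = -155.49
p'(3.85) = -115.79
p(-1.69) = 14.70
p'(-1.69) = -24.83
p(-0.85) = 1.65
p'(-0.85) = -8.07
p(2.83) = -65.49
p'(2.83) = -63.36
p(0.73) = -4.47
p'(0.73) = -6.13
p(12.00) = -4465.21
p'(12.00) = -1113.18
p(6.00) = -567.13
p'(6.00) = -279.06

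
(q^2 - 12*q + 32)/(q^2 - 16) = (q - 8)/(q + 4)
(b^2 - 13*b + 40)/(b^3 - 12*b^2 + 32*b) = (b - 5)/(b*(b - 4))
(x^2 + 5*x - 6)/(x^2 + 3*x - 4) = (x + 6)/(x + 4)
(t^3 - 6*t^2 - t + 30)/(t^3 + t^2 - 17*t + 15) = (t^2 - 3*t - 10)/(t^2 + 4*t - 5)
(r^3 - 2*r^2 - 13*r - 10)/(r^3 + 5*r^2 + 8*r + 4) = (r - 5)/(r + 2)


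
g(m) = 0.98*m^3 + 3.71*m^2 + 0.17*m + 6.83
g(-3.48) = 9.87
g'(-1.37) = -4.48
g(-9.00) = -408.61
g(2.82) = 58.79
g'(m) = 2.94*m^2 + 7.42*m + 0.17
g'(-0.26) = -1.56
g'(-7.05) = 93.98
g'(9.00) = 305.09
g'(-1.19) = -4.50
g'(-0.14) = -0.81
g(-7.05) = -153.37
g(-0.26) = 7.02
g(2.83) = 59.24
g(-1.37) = 11.04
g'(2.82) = 44.47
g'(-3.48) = 9.95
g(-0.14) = 6.88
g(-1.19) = 10.23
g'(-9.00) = 171.53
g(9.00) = 1023.29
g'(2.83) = 44.71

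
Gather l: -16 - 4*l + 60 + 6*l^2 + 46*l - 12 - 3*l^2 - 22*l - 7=3*l^2 + 20*l + 25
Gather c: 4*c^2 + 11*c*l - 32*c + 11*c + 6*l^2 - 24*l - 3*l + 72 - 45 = 4*c^2 + c*(11*l - 21) + 6*l^2 - 27*l + 27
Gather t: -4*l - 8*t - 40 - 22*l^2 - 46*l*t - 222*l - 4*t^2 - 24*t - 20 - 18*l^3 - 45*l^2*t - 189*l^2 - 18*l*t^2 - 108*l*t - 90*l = -18*l^3 - 211*l^2 - 316*l + t^2*(-18*l - 4) + t*(-45*l^2 - 154*l - 32) - 60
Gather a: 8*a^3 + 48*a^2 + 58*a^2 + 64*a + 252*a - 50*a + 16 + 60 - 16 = 8*a^3 + 106*a^2 + 266*a + 60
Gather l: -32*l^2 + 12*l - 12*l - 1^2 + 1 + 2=2 - 32*l^2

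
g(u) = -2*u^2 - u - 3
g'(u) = -4*u - 1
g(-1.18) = -4.60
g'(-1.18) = 3.72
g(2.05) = -13.46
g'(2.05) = -9.20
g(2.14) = -14.30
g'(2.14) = -9.56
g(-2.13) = -9.94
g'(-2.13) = 7.52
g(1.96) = -12.64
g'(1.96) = -8.84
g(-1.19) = -4.64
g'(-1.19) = 3.76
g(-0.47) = -2.97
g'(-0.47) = 0.88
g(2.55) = -18.56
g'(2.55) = -11.20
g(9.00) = -174.00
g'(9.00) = -37.00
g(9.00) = -174.00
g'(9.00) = -37.00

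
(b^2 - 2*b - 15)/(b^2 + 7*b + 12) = (b - 5)/(b + 4)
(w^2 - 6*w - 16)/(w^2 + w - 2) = (w - 8)/(w - 1)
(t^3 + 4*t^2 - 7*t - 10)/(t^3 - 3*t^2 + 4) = (t + 5)/(t - 2)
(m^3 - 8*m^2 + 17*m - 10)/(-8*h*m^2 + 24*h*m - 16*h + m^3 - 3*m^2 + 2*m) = (5 - m)/(8*h - m)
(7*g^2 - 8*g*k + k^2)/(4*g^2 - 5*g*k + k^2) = (7*g - k)/(4*g - k)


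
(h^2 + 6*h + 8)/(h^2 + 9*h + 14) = (h + 4)/(h + 7)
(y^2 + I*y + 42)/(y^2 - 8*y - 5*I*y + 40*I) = (y^2 + I*y + 42)/(y^2 - 8*y - 5*I*y + 40*I)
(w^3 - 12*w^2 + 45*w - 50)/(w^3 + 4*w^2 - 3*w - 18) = (w^2 - 10*w + 25)/(w^2 + 6*w + 9)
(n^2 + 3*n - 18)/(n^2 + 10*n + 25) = (n^2 + 3*n - 18)/(n^2 + 10*n + 25)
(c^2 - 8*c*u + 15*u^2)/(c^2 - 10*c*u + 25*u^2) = (-c + 3*u)/(-c + 5*u)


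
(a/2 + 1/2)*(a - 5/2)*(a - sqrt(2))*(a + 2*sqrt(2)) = a^4/2 - 3*a^3/4 + sqrt(2)*a^3/2 - 13*a^2/4 - 3*sqrt(2)*a^2/4 - 5*sqrt(2)*a/4 + 3*a + 5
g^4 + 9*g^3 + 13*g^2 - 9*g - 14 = (g - 1)*(g + 1)*(g + 2)*(g + 7)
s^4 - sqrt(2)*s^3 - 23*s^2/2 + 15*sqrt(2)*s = s*(s - 2*sqrt(2))*(s - 3*sqrt(2)/2)*(s + 5*sqrt(2)/2)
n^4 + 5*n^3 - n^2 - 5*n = n*(n - 1)*(n + 1)*(n + 5)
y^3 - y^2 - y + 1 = (y - 1)^2*(y + 1)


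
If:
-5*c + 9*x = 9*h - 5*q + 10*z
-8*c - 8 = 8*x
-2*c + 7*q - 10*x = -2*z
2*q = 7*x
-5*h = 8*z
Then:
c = -9/8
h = 13/4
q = 7/16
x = 1/8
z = -65/32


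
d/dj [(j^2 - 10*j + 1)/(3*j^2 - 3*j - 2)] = (27*j^2 - 10*j + 23)/(9*j^4 - 18*j^3 - 3*j^2 + 12*j + 4)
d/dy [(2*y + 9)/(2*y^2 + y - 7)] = (4*y^2 + 2*y - (2*y + 9)*(4*y + 1) - 14)/(2*y^2 + y - 7)^2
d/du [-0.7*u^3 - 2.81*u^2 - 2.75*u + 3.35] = -2.1*u^2 - 5.62*u - 2.75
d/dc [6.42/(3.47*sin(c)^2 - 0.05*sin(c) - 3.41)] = (0.321 - 44.5548*sin(c))*cos(c)/(-3.47*sin(c)^2 + 0.05*sin(c) + 3.41)^2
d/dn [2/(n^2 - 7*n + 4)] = 2*(7 - 2*n)/(n^2 - 7*n + 4)^2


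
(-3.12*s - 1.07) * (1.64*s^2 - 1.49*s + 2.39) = -5.1168*s^3 + 2.894*s^2 - 5.8625*s - 2.5573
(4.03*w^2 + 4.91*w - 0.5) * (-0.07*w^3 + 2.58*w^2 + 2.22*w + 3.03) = -0.2821*w^5 + 10.0537*w^4 + 21.6494*w^3 + 21.8211*w^2 + 13.7673*w - 1.515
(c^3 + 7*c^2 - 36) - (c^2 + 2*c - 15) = c^3 + 6*c^2 - 2*c - 21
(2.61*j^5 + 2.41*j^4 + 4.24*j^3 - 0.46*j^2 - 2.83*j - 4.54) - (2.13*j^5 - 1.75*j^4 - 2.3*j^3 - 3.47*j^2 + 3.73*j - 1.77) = 0.48*j^5 + 4.16*j^4 + 6.54*j^3 + 3.01*j^2 - 6.56*j - 2.77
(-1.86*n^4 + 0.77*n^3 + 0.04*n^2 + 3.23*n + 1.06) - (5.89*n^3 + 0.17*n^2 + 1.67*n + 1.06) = -1.86*n^4 - 5.12*n^3 - 0.13*n^2 + 1.56*n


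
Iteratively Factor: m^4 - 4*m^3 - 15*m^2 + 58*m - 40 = (m + 4)*(m^3 - 8*m^2 + 17*m - 10) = (m - 2)*(m + 4)*(m^2 - 6*m + 5) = (m - 2)*(m - 1)*(m + 4)*(m - 5)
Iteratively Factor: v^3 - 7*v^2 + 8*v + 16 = (v + 1)*(v^2 - 8*v + 16) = (v - 4)*(v + 1)*(v - 4)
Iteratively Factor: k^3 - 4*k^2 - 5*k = (k + 1)*(k^2 - 5*k) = k*(k + 1)*(k - 5)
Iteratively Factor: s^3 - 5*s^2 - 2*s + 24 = (s - 3)*(s^2 - 2*s - 8) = (s - 4)*(s - 3)*(s + 2)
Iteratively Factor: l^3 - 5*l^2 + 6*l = (l - 3)*(l^2 - 2*l) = (l - 3)*(l - 2)*(l)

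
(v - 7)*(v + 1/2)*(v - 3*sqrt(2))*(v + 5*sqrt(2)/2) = v^4 - 13*v^3/2 - sqrt(2)*v^3/2 - 37*v^2/2 + 13*sqrt(2)*v^2/4 + 7*sqrt(2)*v/4 + 195*v/2 + 105/2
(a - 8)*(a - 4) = a^2 - 12*a + 32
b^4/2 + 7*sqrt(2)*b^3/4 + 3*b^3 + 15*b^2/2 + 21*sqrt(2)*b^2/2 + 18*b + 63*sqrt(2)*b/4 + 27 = (b/2 + sqrt(2))*(b + 3)^2*(b + 3*sqrt(2)/2)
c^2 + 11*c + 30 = (c + 5)*(c + 6)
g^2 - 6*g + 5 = (g - 5)*(g - 1)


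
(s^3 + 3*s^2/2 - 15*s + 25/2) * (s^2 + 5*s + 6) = s^5 + 13*s^4/2 - 3*s^3/2 - 107*s^2/2 - 55*s/2 + 75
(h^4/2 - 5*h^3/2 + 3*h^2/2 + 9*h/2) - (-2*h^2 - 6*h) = h^4/2 - 5*h^3/2 + 7*h^2/2 + 21*h/2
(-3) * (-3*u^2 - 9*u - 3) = 9*u^2 + 27*u + 9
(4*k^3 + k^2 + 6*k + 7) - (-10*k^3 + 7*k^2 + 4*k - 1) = 14*k^3 - 6*k^2 + 2*k + 8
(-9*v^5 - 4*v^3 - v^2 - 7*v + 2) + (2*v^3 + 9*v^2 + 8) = -9*v^5 - 2*v^3 + 8*v^2 - 7*v + 10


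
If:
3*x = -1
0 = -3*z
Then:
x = -1/3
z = 0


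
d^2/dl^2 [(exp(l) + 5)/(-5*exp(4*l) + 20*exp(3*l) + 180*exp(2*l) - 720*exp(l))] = 9*(-exp(7*l) - 4*exp(6*l) + 52*exp(5*l) + 256*exp(4*l) - 1200*exp(3*l) - 2816*exp(2*l) + 8640*exp(l) - 11520)*exp(-l)/(5*(exp(9*l) - 12*exp(8*l) - 60*exp(7*l) + 1232*exp(6*l) - 1296*exp(5*l) - 39744*exp(4*l) + 139968*exp(3*l) + 311040*exp(2*l) - 2239488*exp(l) + 2985984))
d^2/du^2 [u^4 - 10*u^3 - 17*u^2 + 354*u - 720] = 12*u^2 - 60*u - 34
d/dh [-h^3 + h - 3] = 1 - 3*h^2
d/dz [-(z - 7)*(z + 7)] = -2*z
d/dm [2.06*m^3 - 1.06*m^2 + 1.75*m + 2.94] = 6.18*m^2 - 2.12*m + 1.75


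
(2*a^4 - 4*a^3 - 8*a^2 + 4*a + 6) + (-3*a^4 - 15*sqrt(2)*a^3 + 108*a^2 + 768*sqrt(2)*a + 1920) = -a^4 - 15*sqrt(2)*a^3 - 4*a^3 + 100*a^2 + 4*a + 768*sqrt(2)*a + 1926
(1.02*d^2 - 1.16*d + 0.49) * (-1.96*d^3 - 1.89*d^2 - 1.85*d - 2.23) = -1.9992*d^5 + 0.3458*d^4 - 0.655000000000001*d^3 - 1.0547*d^2 + 1.6803*d - 1.0927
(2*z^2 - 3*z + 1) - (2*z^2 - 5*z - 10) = 2*z + 11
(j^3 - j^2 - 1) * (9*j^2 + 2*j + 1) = 9*j^5 - 7*j^4 - j^3 - 10*j^2 - 2*j - 1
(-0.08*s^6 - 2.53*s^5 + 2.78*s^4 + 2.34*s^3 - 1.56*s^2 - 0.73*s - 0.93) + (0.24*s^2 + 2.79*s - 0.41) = -0.08*s^6 - 2.53*s^5 + 2.78*s^4 + 2.34*s^3 - 1.32*s^2 + 2.06*s - 1.34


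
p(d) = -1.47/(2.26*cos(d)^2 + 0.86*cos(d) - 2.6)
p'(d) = -1.47*(4.52*sin(d)*cos(d) + 0.86*sin(d))/(2.26*cos(d)^2 + 0.86*cos(d) - 2.6)^2 = -(6.6444*cos(d) + 1.2642)*sin(d)/(2.26*cos(d)^2 + 0.86*cos(d) - 2.6)^2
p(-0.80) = 1.63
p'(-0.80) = 5.18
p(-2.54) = 0.83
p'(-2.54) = -0.76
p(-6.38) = -2.97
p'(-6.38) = 3.11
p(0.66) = 2.88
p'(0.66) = -15.34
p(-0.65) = 3.04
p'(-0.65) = 16.99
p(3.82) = 0.77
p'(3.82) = -0.68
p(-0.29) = -4.91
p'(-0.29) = 24.36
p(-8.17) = 0.55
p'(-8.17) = -0.11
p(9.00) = 0.98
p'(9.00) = 0.87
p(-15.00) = 0.75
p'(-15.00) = -0.65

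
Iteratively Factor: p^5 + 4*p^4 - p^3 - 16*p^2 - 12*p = (p + 2)*(p^4 + 2*p^3 - 5*p^2 - 6*p) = (p - 2)*(p + 2)*(p^3 + 4*p^2 + 3*p) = (p - 2)*(p + 2)*(p + 3)*(p^2 + p) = (p - 2)*(p + 1)*(p + 2)*(p + 3)*(p)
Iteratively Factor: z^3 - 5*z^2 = (z - 5)*(z^2) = z*(z - 5)*(z)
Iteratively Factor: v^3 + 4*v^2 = (v)*(v^2 + 4*v) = v*(v + 4)*(v)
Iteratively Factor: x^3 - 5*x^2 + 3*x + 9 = (x + 1)*(x^2 - 6*x + 9) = (x - 3)*(x + 1)*(x - 3)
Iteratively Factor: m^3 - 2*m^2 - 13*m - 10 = (m - 5)*(m^2 + 3*m + 2) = (m - 5)*(m + 2)*(m + 1)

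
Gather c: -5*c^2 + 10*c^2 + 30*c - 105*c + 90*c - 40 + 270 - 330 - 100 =5*c^2 + 15*c - 200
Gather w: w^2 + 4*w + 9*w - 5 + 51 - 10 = w^2 + 13*w + 36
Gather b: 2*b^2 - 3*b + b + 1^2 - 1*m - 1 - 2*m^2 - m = 2*b^2 - 2*b - 2*m^2 - 2*m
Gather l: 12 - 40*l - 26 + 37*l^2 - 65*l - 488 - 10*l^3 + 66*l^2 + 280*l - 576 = -10*l^3 + 103*l^2 + 175*l - 1078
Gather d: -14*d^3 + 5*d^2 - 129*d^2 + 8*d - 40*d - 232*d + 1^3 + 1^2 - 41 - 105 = -14*d^3 - 124*d^2 - 264*d - 144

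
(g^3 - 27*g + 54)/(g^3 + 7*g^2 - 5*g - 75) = (g^2 + 3*g - 18)/(g^2 + 10*g + 25)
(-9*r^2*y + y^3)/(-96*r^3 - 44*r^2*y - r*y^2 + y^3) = y*(-3*r + y)/(-32*r^2 - 4*r*y + y^2)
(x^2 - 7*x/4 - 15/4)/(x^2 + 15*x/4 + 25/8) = 2*(x - 3)/(2*x + 5)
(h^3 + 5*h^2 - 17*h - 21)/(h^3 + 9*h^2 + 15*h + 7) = (h - 3)/(h + 1)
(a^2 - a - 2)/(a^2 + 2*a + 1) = (a - 2)/(a + 1)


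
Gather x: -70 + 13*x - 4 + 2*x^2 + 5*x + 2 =2*x^2 + 18*x - 72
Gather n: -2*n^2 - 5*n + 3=-2*n^2 - 5*n + 3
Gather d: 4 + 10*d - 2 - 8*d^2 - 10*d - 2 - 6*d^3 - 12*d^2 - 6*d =-6*d^3 - 20*d^2 - 6*d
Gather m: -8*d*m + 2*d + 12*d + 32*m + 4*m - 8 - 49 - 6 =14*d + m*(36 - 8*d) - 63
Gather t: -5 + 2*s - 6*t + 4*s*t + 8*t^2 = 2*s + 8*t^2 + t*(4*s - 6) - 5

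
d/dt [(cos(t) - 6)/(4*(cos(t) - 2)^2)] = (cos(t) - 10)*sin(t)/(4*(cos(t) - 2)^3)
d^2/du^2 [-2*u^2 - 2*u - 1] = -4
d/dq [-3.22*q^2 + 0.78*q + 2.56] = 0.78 - 6.44*q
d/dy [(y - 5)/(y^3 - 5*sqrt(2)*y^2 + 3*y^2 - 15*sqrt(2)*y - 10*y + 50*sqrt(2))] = (y^3 - 5*sqrt(2)*y^2 + 3*y^2 - 15*sqrt(2)*y - 10*y + (y - 5)*(-3*y^2 - 6*y + 10*sqrt(2)*y + 10 + 15*sqrt(2)) + 50*sqrt(2))/(y^3 - 5*sqrt(2)*y^2 + 3*y^2 - 15*sqrt(2)*y - 10*y + 50*sqrt(2))^2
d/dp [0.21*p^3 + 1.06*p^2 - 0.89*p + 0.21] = 0.63*p^2 + 2.12*p - 0.89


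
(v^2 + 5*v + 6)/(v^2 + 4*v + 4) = (v + 3)/(v + 2)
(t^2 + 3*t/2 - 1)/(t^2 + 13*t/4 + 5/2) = 2*(2*t - 1)/(4*t + 5)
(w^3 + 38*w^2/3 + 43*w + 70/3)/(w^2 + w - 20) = (3*w^2 + 23*w + 14)/(3*(w - 4))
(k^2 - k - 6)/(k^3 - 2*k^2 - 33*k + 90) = (k + 2)/(k^2 + k - 30)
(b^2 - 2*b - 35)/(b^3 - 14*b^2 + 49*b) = (b + 5)/(b*(b - 7))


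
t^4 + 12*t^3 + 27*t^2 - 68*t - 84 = (t - 2)*(t + 1)*(t + 6)*(t + 7)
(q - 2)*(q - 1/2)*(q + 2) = q^3 - q^2/2 - 4*q + 2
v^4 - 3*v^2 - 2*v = v*(v - 2)*(v + 1)^2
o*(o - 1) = o^2 - o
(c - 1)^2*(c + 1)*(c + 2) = c^4 + c^3 - 3*c^2 - c + 2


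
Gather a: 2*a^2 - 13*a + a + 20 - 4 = 2*a^2 - 12*a + 16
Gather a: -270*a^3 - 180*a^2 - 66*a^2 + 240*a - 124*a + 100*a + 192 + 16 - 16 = -270*a^3 - 246*a^2 + 216*a + 192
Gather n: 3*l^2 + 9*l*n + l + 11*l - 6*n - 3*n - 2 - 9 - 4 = 3*l^2 + 12*l + n*(9*l - 9) - 15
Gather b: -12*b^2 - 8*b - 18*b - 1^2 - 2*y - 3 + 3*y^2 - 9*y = -12*b^2 - 26*b + 3*y^2 - 11*y - 4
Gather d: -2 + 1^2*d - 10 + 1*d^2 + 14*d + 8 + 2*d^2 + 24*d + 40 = 3*d^2 + 39*d + 36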